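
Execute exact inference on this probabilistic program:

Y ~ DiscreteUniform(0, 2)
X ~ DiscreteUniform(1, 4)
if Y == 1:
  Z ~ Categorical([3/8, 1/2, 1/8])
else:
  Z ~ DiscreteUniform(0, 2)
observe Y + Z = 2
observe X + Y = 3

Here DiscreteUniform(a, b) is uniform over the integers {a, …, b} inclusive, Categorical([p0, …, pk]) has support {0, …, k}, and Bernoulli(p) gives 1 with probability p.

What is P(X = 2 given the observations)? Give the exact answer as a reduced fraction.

P(X = 2 | obs) = 3/7

Enumerate traces; 3 have nonzero weight after conditioning:
  (Y=0, X=3, Z=2) weight 1/36
  (Y=1, X=2, Z=1) weight 1/24
  (Y=2, X=1, Z=0) weight 1/36
Group by X:
  weight(X=1) = 1/36
  weight(X=2) = 1/24
  weight(X=3) = 1/36
Total weight = 1/36 + 1/24 + 1/36 = 7/72
P(X=1 | obs) = 1/36 / 7/72 = 2/7
P(X=2 | obs) = 1/24 / 7/72 = 3/7
P(X=3 | obs) = 1/36 / 7/72 = 2/7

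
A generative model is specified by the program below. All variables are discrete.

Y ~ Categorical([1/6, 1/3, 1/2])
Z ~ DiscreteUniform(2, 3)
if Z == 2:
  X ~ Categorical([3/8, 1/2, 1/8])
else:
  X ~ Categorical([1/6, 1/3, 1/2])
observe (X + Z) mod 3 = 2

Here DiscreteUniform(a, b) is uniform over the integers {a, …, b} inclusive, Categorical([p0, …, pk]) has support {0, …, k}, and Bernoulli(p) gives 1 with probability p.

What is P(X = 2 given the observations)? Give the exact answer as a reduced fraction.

P(X = 2 | obs) = 4/7

Enumerate traces; 6 have nonzero weight after conditioning:
  (Y=0, Z=2, X=0) weight 1/32
  (Y=0, Z=3, X=2) weight 1/24
  (Y=1, Z=2, X=0) weight 1/16
  (Y=1, Z=3, X=2) weight 1/12
  (Y=2, Z=2, X=0) weight 3/32
  (Y=2, Z=3, X=2) weight 1/8
Group by X:
  weight(X=0) = 3/16
  weight(X=2) = 1/4
Total weight = 3/16 + 1/4 = 7/16
P(X=0 | obs) = 3/16 / 7/16 = 3/7
P(X=2 | obs) = 1/4 / 7/16 = 4/7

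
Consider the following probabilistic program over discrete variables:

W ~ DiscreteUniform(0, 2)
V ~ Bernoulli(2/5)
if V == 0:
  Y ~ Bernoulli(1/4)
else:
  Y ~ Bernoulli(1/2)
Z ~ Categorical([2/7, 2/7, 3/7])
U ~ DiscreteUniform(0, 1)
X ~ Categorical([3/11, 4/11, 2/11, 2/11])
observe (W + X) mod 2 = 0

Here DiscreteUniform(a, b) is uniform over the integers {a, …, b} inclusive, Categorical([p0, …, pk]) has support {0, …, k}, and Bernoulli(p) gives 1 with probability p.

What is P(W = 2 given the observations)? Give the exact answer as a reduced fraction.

P(W = 2 | obs) = 5/16

Enumerate traces; 144 have nonzero weight after conditioning:
  (W=0, V=0, Y=0, Z=0, U=0, X=0) weight 9/1540
  (W=0, V=0, Y=0, Z=0, U=0, X=2) weight 3/770
  (W=0, V=0, Y=0, Z=0, U=1, X=0) weight 9/1540
  (W=0, V=0, Y=0, Z=0, U=1, X=2) weight 3/770
  (W=0, V=0, Y=0, Z=1, U=0, X=0) weight 9/1540
  (W=0, V=0, Y=0, Z=1, U=0, X=2) weight 3/770
  (W=0, V=0, Y=0, Z=1, U=1, X=0) weight 9/1540
  (W=0, V=0, Y=0, Z=1, U=1, X=2) weight 3/770
  (W=1, V=0, Y=0, Z=0, U=0, X=1) weight 3/385
  (W=2, V=0, Y=0, Z=0, U=0, X=0) weight 9/1540
  … 134 more
Group by W:
  weight(W=0) = 5/33
  weight(W=1) = 2/11
  weight(W=2) = 5/33
Total weight = 5/33 + 2/11 + 5/33 = 16/33
P(W=0 | obs) = 5/33 / 16/33 = 5/16
P(W=1 | obs) = 2/11 / 16/33 = 3/8
P(W=2 | obs) = 5/33 / 16/33 = 5/16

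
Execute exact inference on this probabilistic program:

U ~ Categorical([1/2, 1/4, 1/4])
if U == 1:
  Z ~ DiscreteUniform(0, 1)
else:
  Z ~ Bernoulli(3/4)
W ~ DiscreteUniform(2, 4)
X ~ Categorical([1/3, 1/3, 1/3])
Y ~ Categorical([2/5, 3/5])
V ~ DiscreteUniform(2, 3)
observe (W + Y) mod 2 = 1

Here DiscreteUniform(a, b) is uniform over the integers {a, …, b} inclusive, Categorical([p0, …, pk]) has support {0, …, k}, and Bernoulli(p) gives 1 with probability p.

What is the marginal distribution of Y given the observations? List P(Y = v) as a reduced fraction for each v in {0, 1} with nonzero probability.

P(Y=0) = 1/4, P(Y=1) = 3/4

Enumerate traces; 108 have nonzero weight after conditioning:
  (U=0, Z=0, W=2, X=0, Y=1, V=2) weight 1/240
  (U=0, Z=0, W=2, X=0, Y=1, V=3) weight 1/240
  (U=0, Z=0, W=2, X=1, Y=1, V=2) weight 1/240
  (U=0, Z=0, W=2, X=1, Y=1, V=3) weight 1/240
  (U=0, Z=0, W=2, X=2, Y=1, V=2) weight 1/240
  (U=0, Z=0, W=2, X=2, Y=1, V=3) weight 1/240
  (U=0, Z=0, W=3, X=0, Y=0, V=2) weight 1/360
  (U=0, Z=0, W=3, X=0, Y=0, V=3) weight 1/360
  … 100 more
Group by Y:
  weight(Y=0) = 2/15
  weight(Y=1) = 2/5
Total weight = 2/15 + 2/5 = 8/15
P(Y=0 | obs) = 2/15 / 8/15 = 1/4
P(Y=1 | obs) = 2/5 / 8/15 = 3/4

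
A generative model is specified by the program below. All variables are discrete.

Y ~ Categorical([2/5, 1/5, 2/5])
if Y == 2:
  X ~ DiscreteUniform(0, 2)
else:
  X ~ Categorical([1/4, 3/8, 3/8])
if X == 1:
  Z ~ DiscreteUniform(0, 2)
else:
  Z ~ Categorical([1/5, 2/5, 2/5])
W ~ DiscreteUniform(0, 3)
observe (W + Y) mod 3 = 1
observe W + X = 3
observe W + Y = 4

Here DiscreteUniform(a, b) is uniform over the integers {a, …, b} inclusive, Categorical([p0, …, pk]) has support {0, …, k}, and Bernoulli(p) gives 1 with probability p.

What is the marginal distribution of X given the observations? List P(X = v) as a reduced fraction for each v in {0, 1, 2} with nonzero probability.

Enumerate traces; 6 have nonzero weight after conditioning:
  (Y=1, X=0, Z=0, W=3) weight 1/400
  (Y=1, X=0, Z=1, W=3) weight 1/200
  (Y=1, X=0, Z=2, W=3) weight 1/200
  (Y=2, X=1, Z=0, W=2) weight 1/90
  (Y=2, X=1, Z=1, W=2) weight 1/90
  (Y=2, X=1, Z=2, W=2) weight 1/90
Group by X:
  weight(X=0) = 1/80
  weight(X=1) = 1/30
Total weight = 1/80 + 1/30 = 11/240
P(X=0 | obs) = 1/80 / 11/240 = 3/11
P(X=1 | obs) = 1/30 / 11/240 = 8/11

P(X=0) = 3/11, P(X=1) = 8/11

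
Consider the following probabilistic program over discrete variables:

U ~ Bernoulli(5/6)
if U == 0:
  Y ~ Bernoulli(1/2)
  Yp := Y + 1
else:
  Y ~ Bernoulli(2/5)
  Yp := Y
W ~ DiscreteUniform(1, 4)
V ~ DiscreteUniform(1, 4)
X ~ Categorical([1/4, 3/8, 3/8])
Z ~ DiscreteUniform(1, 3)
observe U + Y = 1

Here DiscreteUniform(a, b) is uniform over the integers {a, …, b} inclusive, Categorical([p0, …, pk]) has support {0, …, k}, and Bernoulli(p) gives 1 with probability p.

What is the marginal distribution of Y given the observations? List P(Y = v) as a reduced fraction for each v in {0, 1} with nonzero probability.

P(Y=0) = 6/7, P(Y=1) = 1/7

Enumerate traces; 288 have nonzero weight after conditioning:
  (U=0, Y=1, W=1, V=1, X=0, Z=1) weight 1/2304
  (U=0, Y=1, W=1, V=1, X=0, Z=2) weight 1/2304
  (U=0, Y=1, W=1, V=1, X=0, Z=3) weight 1/2304
  (U=0, Y=1, W=1, V=1, X=1, Z=1) weight 1/1536
  (U=0, Y=1, W=1, V=1, X=1, Z=2) weight 1/1536
  (U=0, Y=1, W=1, V=1, X=1, Z=3) weight 1/1536
  (U=0, Y=1, W=1, V=1, X=2, Z=1) weight 1/1536
  (U=0, Y=1, W=1, V=1, X=2, Z=2) weight 1/1536
  (U=1, Y=0, W=1, V=1, X=0, Z=1) weight 1/384
  … 279 more
Group by Y:
  weight(Y=0) = 1/2
  weight(Y=1) = 1/12
Total weight = 1/2 + 1/12 = 7/12
P(Y=0 | obs) = 1/2 / 7/12 = 6/7
P(Y=1 | obs) = 1/12 / 7/12 = 1/7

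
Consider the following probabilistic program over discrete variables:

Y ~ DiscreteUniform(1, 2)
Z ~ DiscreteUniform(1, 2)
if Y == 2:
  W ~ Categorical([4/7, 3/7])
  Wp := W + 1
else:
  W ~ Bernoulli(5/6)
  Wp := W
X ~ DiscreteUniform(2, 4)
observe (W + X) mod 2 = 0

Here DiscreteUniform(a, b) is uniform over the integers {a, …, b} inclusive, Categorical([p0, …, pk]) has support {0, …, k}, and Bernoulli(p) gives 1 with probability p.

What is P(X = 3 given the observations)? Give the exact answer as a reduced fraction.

P(X = 3 | obs) = 53/115

Enumerate traces; 12 have nonzero weight after conditioning:
  (Y=1, Z=1, W=0, X=2) weight 1/72
  (Y=1, Z=1, W=0, X=4) weight 1/72
  (Y=1, Z=1, W=1, X=3) weight 5/72
  (Y=1, Z=2, W=0, X=2) weight 1/72
  (Y=1, Z=2, W=0, X=4) weight 1/72
  (Y=1, Z=2, W=1, X=3) weight 5/72
  (Y=2, Z=1, W=0, X=2) weight 1/21
  (Y=2, Z=1, W=0, X=4) weight 1/21
  … 4 more
Group by X:
  weight(X=2) = 31/252
  weight(X=3) = 53/252
  weight(X=4) = 31/252
Total weight = 31/252 + 53/252 + 31/252 = 115/252
P(X=2 | obs) = 31/252 / 115/252 = 31/115
P(X=3 | obs) = 53/252 / 115/252 = 53/115
P(X=4 | obs) = 31/252 / 115/252 = 31/115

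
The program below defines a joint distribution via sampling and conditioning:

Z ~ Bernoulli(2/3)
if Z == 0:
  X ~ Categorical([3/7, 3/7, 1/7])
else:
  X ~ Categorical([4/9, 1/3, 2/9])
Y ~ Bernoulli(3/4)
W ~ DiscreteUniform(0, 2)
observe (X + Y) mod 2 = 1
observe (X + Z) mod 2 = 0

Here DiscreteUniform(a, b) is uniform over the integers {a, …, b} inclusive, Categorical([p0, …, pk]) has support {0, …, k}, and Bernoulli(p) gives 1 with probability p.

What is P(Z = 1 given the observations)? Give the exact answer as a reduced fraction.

Enumerate traces; 9 have nonzero weight after conditioning:
  (Z=0, X=0, Y=1, W=0) weight 1/28
  (Z=0, X=0, Y=1, W=1) weight 1/28
  (Z=0, X=0, Y=1, W=2) weight 1/28
  (Z=0, X=2, Y=1, W=0) weight 1/84
  (Z=0, X=2, Y=1, W=1) weight 1/84
  (Z=0, X=2, Y=1, W=2) weight 1/84
  (Z=1, X=1, Y=0, W=0) weight 1/54
  (Z=1, X=1, Y=0, W=1) weight 1/54
  … 1 more
Group by Z:
  weight(Z=0) = 1/7
  weight(Z=1) = 1/18
Total weight = 1/7 + 1/18 = 25/126
P(Z=0 | obs) = 1/7 / 25/126 = 18/25
P(Z=1 | obs) = 1/18 / 25/126 = 7/25

P(Z = 1 | obs) = 7/25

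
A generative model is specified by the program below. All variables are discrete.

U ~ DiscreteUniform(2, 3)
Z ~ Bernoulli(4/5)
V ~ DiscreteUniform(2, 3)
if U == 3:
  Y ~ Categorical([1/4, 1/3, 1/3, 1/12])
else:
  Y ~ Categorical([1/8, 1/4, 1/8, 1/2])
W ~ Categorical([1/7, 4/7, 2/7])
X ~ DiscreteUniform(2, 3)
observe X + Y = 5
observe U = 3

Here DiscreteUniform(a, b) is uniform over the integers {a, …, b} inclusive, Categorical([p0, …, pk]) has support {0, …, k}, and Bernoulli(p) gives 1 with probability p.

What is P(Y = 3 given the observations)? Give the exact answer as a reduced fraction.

P(Y = 3 | obs) = 1/5

Enumerate traces; 24 have nonzero weight after conditioning:
  (U=3, Z=0, V=2, Y=2, W=0, X=3) weight 1/840
  (U=3, Z=0, V=2, Y=2, W=1, X=3) weight 1/210
  (U=3, Z=0, V=2, Y=2, W=2, X=3) weight 1/420
  (U=3, Z=0, V=2, Y=3, W=0, X=2) weight 1/3360
  (U=3, Z=0, V=2, Y=3, W=1, X=2) weight 1/840
  (U=3, Z=0, V=2, Y=3, W=2, X=2) weight 1/1680
  (U=3, Z=0, V=3, Y=2, W=0, X=3) weight 1/840
  (U=3, Z=0, V=3, Y=2, W=1, X=3) weight 1/210
  … 16 more
Group by Y:
  weight(Y=2) = 1/12
  weight(Y=3) = 1/48
Total weight = 1/12 + 1/48 = 5/48
P(Y=2 | obs) = 1/12 / 5/48 = 4/5
P(Y=3 | obs) = 1/48 / 5/48 = 1/5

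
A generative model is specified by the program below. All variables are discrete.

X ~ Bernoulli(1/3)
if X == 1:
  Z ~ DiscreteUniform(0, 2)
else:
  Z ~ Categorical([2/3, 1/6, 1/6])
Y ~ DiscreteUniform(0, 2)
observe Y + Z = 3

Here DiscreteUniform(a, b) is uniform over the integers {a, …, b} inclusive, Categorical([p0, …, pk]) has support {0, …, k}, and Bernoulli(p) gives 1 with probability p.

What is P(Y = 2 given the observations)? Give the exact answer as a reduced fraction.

Enumerate traces; 4 have nonzero weight after conditioning:
  (X=0, Z=1, Y=2) weight 1/27
  (X=0, Z=2, Y=1) weight 1/27
  (X=1, Z=1, Y=2) weight 1/27
  (X=1, Z=2, Y=1) weight 1/27
Group by Y:
  weight(Y=1) = 2/27
  weight(Y=2) = 2/27
Total weight = 2/27 + 2/27 = 4/27
P(Y=1 | obs) = 2/27 / 4/27 = 1/2
P(Y=2 | obs) = 2/27 / 4/27 = 1/2

P(Y = 2 | obs) = 1/2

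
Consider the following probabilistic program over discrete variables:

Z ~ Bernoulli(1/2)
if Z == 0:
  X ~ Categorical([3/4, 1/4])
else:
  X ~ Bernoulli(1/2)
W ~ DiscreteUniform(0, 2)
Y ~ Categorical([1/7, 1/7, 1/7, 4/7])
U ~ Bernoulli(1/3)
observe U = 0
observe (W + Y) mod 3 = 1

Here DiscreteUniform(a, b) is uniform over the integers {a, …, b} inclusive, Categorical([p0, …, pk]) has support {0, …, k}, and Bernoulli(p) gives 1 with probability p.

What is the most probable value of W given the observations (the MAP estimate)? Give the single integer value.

Enumerate traces; 16 have nonzero weight after conditioning:
  (Z=0, X=0, W=0, Y=1, U=0) weight 1/84
  (Z=0, X=0, W=1, Y=0, U=0) weight 1/84
  (Z=0, X=0, W=1, Y=3, U=0) weight 1/21
  (Z=0, X=0, W=2, Y=2, U=0) weight 1/84
  (Z=0, X=1, W=0, Y=1, U=0) weight 1/252
  (Z=0, X=1, W=1, Y=0, U=0) weight 1/252
  (Z=0, X=1, W=1, Y=3, U=0) weight 1/63
  (Z=0, X=1, W=2, Y=2, U=0) weight 1/252
  … 8 more
Group by W:
  weight(W=0) = 2/63
  weight(W=1) = 10/63
  weight(W=2) = 2/63
Total weight = 2/63 + 10/63 + 2/63 = 2/9
P(W=0 | obs) = 2/63 / 2/9 = 1/7
P(W=1 | obs) = 10/63 / 2/9 = 5/7
P(W=2 | obs) = 2/63 / 2/9 = 1/7
argmax = 1

argmax_v P(W = v | obs) = 1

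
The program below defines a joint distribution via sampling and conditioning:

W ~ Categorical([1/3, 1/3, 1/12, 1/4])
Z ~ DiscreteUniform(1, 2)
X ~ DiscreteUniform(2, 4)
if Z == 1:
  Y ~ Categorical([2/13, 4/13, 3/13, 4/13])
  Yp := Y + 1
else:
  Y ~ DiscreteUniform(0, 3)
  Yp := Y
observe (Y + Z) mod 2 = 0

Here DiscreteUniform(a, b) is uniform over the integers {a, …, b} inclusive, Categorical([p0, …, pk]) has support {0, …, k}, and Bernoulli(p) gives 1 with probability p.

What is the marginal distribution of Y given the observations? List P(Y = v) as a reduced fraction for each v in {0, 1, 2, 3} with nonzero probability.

Enumerate traces; 48 have nonzero weight after conditioning:
  (W=0, Z=1, X=2, Y=1) weight 2/117
  (W=0, Z=1, X=2, Y=3) weight 2/117
  (W=0, Z=1, X=3, Y=1) weight 2/117
  (W=0, Z=1, X=3, Y=3) weight 2/117
  (W=0, Z=1, X=4, Y=1) weight 2/117
  (W=0, Z=1, X=4, Y=3) weight 2/117
  (W=0, Z=2, X=2, Y=0) weight 1/72
  (W=0, Z=2, X=2, Y=2) weight 1/72
  … 40 more
Group by Y:
  weight(Y=0) = 1/8
  weight(Y=1) = 2/13
  weight(Y=2) = 1/8
  weight(Y=3) = 2/13
Total weight = 1/8 + 2/13 + 1/8 + 2/13 = 29/52
P(Y=0 | obs) = 1/8 / 29/52 = 13/58
P(Y=1 | obs) = 2/13 / 29/52 = 8/29
P(Y=2 | obs) = 1/8 / 29/52 = 13/58
P(Y=3 | obs) = 2/13 / 29/52 = 8/29

P(Y=0) = 13/58, P(Y=1) = 8/29, P(Y=2) = 13/58, P(Y=3) = 8/29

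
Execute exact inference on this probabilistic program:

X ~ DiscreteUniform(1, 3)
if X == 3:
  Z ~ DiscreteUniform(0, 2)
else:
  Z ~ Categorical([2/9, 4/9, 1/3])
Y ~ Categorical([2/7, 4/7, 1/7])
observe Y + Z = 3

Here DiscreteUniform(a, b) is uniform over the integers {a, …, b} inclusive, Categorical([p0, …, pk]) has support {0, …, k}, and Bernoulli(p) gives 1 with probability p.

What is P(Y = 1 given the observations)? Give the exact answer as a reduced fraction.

Enumerate traces; 6 have nonzero weight after conditioning:
  (X=1, Z=1, Y=2) weight 4/189
  (X=1, Z=2, Y=1) weight 4/63
  (X=2, Z=1, Y=2) weight 4/189
  (X=2, Z=2, Y=1) weight 4/63
  (X=3, Z=1, Y=2) weight 1/63
  (X=3, Z=2, Y=1) weight 4/63
Group by Y:
  weight(Y=1) = 4/21
  weight(Y=2) = 11/189
Total weight = 4/21 + 11/189 = 47/189
P(Y=1 | obs) = 4/21 / 47/189 = 36/47
P(Y=2 | obs) = 11/189 / 47/189 = 11/47

P(Y = 1 | obs) = 36/47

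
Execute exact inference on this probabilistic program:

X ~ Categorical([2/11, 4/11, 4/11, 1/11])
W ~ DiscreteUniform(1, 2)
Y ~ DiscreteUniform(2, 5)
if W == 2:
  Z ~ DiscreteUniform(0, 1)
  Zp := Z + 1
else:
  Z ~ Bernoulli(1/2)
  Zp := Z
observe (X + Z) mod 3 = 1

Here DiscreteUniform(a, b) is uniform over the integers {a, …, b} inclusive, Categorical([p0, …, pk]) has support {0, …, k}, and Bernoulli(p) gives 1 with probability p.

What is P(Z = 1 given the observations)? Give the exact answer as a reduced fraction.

P(Z = 1 | obs) = 3/7

Enumerate traces; 24 have nonzero weight after conditioning:
  (X=0, W=1, Y=2, Z=1) weight 1/88
  (X=0, W=1, Y=3, Z=1) weight 1/88
  (X=0, W=1, Y=4, Z=1) weight 1/88
  (X=0, W=1, Y=5, Z=1) weight 1/88
  (X=0, W=2, Y=2, Z=1) weight 1/88
  (X=0, W=2, Y=3, Z=1) weight 1/88
  (X=0, W=2, Y=4, Z=1) weight 1/88
  (X=0, W=2, Y=5, Z=1) weight 1/88
  (X=1, W=1, Y=2, Z=0) weight 1/44
  … 15 more
Group by Z:
  weight(Z=0) = 2/11
  weight(Z=1) = 3/22
Total weight = 2/11 + 3/22 = 7/22
P(Z=0 | obs) = 2/11 / 7/22 = 4/7
P(Z=1 | obs) = 3/22 / 7/22 = 3/7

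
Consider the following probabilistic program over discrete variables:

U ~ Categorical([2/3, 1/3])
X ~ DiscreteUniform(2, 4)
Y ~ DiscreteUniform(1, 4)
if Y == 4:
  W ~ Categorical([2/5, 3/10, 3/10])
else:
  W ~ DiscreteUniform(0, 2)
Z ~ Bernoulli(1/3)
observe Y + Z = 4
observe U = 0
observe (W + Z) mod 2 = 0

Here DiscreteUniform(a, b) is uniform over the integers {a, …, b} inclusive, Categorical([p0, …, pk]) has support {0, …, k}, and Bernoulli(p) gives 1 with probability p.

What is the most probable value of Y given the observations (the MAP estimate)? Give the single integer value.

argmax_v P(Y = v | obs) = 4

Enumerate traces; 9 have nonzero weight after conditioning:
  (U=0, X=2, Y=3, W=1, Z=1) weight 1/162
  (U=0, X=2, Y=4, W=0, Z=0) weight 2/135
  (U=0, X=2, Y=4, W=2, Z=0) weight 1/90
  (U=0, X=3, Y=3, W=1, Z=1) weight 1/162
  (U=0, X=3, Y=4, W=0, Z=0) weight 2/135
  (U=0, X=3, Y=4, W=2, Z=0) weight 1/90
  (U=0, X=4, Y=3, W=1, Z=1) weight 1/162
  (U=0, X=4, Y=4, W=0, Z=0) weight 2/135
  … 1 more
Group by Y:
  weight(Y=3) = 1/54
  weight(Y=4) = 7/90
Total weight = 1/54 + 7/90 = 13/135
P(Y=3 | obs) = 1/54 / 13/135 = 5/26
P(Y=4 | obs) = 7/90 / 13/135 = 21/26
argmax = 4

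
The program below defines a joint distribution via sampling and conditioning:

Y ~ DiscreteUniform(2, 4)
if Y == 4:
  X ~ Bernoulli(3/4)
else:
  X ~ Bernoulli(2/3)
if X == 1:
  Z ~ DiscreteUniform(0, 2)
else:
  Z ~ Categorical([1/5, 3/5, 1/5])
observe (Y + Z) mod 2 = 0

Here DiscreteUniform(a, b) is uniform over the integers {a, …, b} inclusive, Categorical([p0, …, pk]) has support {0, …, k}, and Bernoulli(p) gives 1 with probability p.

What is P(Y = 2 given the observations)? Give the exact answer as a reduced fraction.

Enumerate traces; 10 have nonzero weight after conditioning:
  (Y=2, X=0, Z=0) weight 1/45
  (Y=2, X=0, Z=2) weight 1/45
  (Y=2, X=1, Z=0) weight 2/27
  (Y=2, X=1, Z=2) weight 2/27
  (Y=3, X=0, Z=1) weight 1/15
  (Y=3, X=1, Z=1) weight 2/27
  (Y=4, X=0, Z=0) weight 1/60
  (Y=4, X=0, Z=2) weight 1/60
  … 2 more
Group by Y:
  weight(Y=2) = 26/135
  weight(Y=3) = 19/135
  weight(Y=4) = 1/5
Total weight = 26/135 + 19/135 + 1/5 = 8/15
P(Y=2 | obs) = 26/135 / 8/15 = 13/36
P(Y=3 | obs) = 19/135 / 8/15 = 19/72
P(Y=4 | obs) = 1/5 / 8/15 = 3/8

P(Y = 2 | obs) = 13/36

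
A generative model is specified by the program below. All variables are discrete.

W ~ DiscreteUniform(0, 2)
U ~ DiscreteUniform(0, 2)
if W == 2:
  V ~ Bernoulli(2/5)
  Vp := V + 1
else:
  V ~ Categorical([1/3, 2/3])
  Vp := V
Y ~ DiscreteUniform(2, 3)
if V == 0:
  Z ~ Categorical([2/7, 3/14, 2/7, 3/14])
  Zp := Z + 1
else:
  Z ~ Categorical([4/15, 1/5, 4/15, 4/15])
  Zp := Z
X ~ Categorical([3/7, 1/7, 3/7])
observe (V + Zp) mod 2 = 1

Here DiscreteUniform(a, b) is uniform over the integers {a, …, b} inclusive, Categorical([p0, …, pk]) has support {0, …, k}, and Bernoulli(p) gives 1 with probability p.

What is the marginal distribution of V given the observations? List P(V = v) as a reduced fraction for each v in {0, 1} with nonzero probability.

P(V=0) = 285/649, P(V=1) = 364/649

Enumerate traces; 216 have nonzero weight after conditioning:
  (W=0, U=0, V=0, Y=2, Z=0, X=0) weight 1/441
  (W=0, U=0, V=0, Y=2, Z=0, X=1) weight 1/1323
  (W=0, U=0, V=0, Y=2, Z=0, X=2) weight 1/441
  (W=0, U=0, V=0, Y=2, Z=2, X=0) weight 1/441
  (W=0, U=0, V=0, Y=2, Z=2, X=1) weight 1/1323
  (W=0, U=0, V=0, Y=2, Z=2, X=2) weight 1/441
  (W=0, U=0, V=0, Y=3, Z=0, X=0) weight 1/441
  (W=0, U=0, V=0, Y=3, Z=0, X=1) weight 1/1323
  (W=0, U=0, V=1, Y=2, Z=0, X=0) weight 4/945
  … 207 more
Group by V:
  weight(V=0) = 76/315
  weight(V=1) = 208/675
Total weight = 76/315 + 208/675 = 2596/4725
P(V=0 | obs) = 76/315 / 2596/4725 = 285/649
P(V=1 | obs) = 208/675 / 2596/4725 = 364/649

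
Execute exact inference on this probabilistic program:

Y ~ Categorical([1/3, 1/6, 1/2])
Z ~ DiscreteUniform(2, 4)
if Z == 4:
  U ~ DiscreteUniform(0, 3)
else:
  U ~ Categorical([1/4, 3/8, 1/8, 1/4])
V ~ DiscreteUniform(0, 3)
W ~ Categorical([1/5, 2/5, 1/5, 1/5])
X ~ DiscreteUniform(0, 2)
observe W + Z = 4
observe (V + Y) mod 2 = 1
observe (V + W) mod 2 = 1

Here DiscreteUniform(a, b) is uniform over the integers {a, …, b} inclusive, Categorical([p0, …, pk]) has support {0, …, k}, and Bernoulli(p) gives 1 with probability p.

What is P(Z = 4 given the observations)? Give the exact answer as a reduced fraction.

Enumerate traces; 120 have nonzero weight after conditioning:
  (Y=0, Z=2, U=0, V=1, W=2, X=0) weight 1/2160
  (Y=0, Z=2, U=0, V=1, W=2, X=1) weight 1/2160
  (Y=0, Z=2, U=0, V=1, W=2, X=2) weight 1/2160
  (Y=0, Z=2, U=0, V=3, W=2, X=0) weight 1/2160
  (Y=0, Z=2, U=0, V=3, W=2, X=1) weight 1/2160
  (Y=0, Z=2, U=0, V=3, W=2, X=2) weight 1/2160
  (Y=0, Z=2, U=1, V=1, W=2, X=0) weight 1/1440
  (Y=0, Z=2, U=1, V=1, W=2, X=1) weight 1/1440
  (Y=0, Z=4, U=0, V=1, W=0, X=0) weight 1/2160
  (Y=1, Z=3, U=0, V=0, W=1, X=0) weight 1/2160
  … 110 more
Group by Z:
  weight(Z=2) = 1/36
  weight(Z=3) = 1/90
  weight(Z=4) = 1/36
Total weight = 1/36 + 1/90 + 1/36 = 1/15
P(Z=2 | obs) = 1/36 / 1/15 = 5/12
P(Z=3 | obs) = 1/90 / 1/15 = 1/6
P(Z=4 | obs) = 1/36 / 1/15 = 5/12

P(Z = 4 | obs) = 5/12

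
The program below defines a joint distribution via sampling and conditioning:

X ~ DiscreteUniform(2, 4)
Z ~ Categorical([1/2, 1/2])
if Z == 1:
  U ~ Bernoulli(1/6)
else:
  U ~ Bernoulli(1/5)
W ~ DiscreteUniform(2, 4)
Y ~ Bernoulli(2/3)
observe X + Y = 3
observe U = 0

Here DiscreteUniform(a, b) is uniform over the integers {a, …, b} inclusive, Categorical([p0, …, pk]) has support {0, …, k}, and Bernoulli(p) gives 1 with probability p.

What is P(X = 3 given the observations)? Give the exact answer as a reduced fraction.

Enumerate traces; 12 have nonzero weight after conditioning:
  (X=2, Z=0, U=0, W=2, Y=1) weight 4/135
  (X=2, Z=0, U=0, W=3, Y=1) weight 4/135
  (X=2, Z=0, U=0, W=4, Y=1) weight 4/135
  (X=2, Z=1, U=0, W=2, Y=1) weight 5/162
  (X=2, Z=1, U=0, W=3, Y=1) weight 5/162
  (X=2, Z=1, U=0, W=4, Y=1) weight 5/162
  (X=3, Z=0, U=0, W=2, Y=0) weight 2/135
  (X=3, Z=0, U=0, W=3, Y=0) weight 2/135
  … 4 more
Group by X:
  weight(X=2) = 49/270
  weight(X=3) = 49/540
Total weight = 49/270 + 49/540 = 49/180
P(X=2 | obs) = 49/270 / 49/180 = 2/3
P(X=3 | obs) = 49/540 / 49/180 = 1/3

P(X = 3 | obs) = 1/3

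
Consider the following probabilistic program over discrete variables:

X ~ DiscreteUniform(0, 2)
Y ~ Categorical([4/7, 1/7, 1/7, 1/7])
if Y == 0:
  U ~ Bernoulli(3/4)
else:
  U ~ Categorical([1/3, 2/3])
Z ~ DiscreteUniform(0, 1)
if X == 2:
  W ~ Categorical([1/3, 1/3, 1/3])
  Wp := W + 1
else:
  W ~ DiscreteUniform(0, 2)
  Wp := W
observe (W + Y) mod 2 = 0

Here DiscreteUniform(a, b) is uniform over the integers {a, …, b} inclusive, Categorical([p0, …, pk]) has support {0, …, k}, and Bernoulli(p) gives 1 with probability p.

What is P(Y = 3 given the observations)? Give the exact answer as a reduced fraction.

P(Y = 3 | obs) = 1/12

Enumerate traces; 72 have nonzero weight after conditioning:
  (X=0, Y=0, U=0, Z=0, W=0) weight 1/126
  (X=0, Y=0, U=0, Z=0, W=2) weight 1/126
  (X=0, Y=0, U=0, Z=1, W=0) weight 1/126
  (X=0, Y=0, U=0, Z=1, W=2) weight 1/126
  (X=0, Y=0, U=1, Z=0, W=0) weight 1/42
  (X=0, Y=0, U=1, Z=0, W=2) weight 1/42
  (X=0, Y=0, U=1, Z=1, W=0) weight 1/42
  (X=0, Y=0, U=1, Z=1, W=2) weight 1/42
  (X=0, Y=1, U=0, Z=0, W=1) weight 1/378
  (X=0, Y=2, U=0, Z=0, W=0) weight 1/378
  … 62 more
Group by Y:
  weight(Y=0) = 8/21
  weight(Y=1) = 1/21
  weight(Y=2) = 2/21
  weight(Y=3) = 1/21
Total weight = 8/21 + 1/21 + 2/21 + 1/21 = 4/7
P(Y=0 | obs) = 8/21 / 4/7 = 2/3
P(Y=1 | obs) = 1/21 / 4/7 = 1/12
P(Y=2 | obs) = 2/21 / 4/7 = 1/6
P(Y=3 | obs) = 1/21 / 4/7 = 1/12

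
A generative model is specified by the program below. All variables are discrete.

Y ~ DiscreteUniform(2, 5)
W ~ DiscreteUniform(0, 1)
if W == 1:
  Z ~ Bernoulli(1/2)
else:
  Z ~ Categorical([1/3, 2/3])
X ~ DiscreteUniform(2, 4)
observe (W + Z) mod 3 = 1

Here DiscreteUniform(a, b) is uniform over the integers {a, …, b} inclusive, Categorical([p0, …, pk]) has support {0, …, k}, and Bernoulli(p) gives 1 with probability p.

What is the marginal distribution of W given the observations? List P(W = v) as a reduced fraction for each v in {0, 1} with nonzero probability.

Enumerate traces; 24 have nonzero weight after conditioning:
  (Y=2, W=0, Z=1, X=2) weight 1/36
  (Y=2, W=0, Z=1, X=3) weight 1/36
  (Y=2, W=0, Z=1, X=4) weight 1/36
  (Y=2, W=1, Z=0, X=2) weight 1/48
  (Y=2, W=1, Z=0, X=3) weight 1/48
  (Y=2, W=1, Z=0, X=4) weight 1/48
  (Y=3, W=0, Z=1, X=2) weight 1/36
  (Y=3, W=0, Z=1, X=3) weight 1/36
  … 16 more
Group by W:
  weight(W=0) = 1/3
  weight(W=1) = 1/4
Total weight = 1/3 + 1/4 = 7/12
P(W=0 | obs) = 1/3 / 7/12 = 4/7
P(W=1 | obs) = 1/4 / 7/12 = 3/7

P(W=0) = 4/7, P(W=1) = 3/7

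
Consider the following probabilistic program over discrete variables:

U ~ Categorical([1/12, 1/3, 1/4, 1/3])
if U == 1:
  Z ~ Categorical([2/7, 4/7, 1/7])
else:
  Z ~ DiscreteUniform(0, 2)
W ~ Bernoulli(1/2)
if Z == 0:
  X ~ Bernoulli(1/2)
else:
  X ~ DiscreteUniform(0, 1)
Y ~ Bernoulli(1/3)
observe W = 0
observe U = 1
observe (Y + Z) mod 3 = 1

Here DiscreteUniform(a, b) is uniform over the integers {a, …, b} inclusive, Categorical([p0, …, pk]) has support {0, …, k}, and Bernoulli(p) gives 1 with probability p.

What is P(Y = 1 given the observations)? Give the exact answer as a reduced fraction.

Enumerate traces; 4 have nonzero weight after conditioning:
  (U=1, Z=0, W=0, X=0, Y=1) weight 1/126
  (U=1, Z=0, W=0, X=1, Y=1) weight 1/126
  (U=1, Z=1, W=0, X=0, Y=0) weight 2/63
  (U=1, Z=1, W=0, X=1, Y=0) weight 2/63
Group by Y:
  weight(Y=0) = 4/63
  weight(Y=1) = 1/63
Total weight = 4/63 + 1/63 = 5/63
P(Y=0 | obs) = 4/63 / 5/63 = 4/5
P(Y=1 | obs) = 1/63 / 5/63 = 1/5

P(Y = 1 | obs) = 1/5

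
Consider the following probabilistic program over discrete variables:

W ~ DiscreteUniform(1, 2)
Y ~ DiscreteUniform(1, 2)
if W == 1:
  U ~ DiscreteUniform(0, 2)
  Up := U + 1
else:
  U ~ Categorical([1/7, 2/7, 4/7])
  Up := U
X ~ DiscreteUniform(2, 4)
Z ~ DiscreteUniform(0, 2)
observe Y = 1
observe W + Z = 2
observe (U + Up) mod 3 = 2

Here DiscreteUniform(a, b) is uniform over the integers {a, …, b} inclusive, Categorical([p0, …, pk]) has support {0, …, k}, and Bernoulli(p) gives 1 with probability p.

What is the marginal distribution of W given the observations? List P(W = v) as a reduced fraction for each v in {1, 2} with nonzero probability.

Enumerate traces; 6 have nonzero weight after conditioning:
  (W=1, Y=1, U=2, X=2, Z=1) weight 1/108
  (W=1, Y=1, U=2, X=3, Z=1) weight 1/108
  (W=1, Y=1, U=2, X=4, Z=1) weight 1/108
  (W=2, Y=1, U=1, X=2, Z=0) weight 1/126
  (W=2, Y=1, U=1, X=3, Z=0) weight 1/126
  (W=2, Y=1, U=1, X=4, Z=0) weight 1/126
Group by W:
  weight(W=1) = 1/36
  weight(W=2) = 1/42
Total weight = 1/36 + 1/42 = 13/252
P(W=1 | obs) = 1/36 / 13/252 = 7/13
P(W=2 | obs) = 1/42 / 13/252 = 6/13

P(W=1) = 7/13, P(W=2) = 6/13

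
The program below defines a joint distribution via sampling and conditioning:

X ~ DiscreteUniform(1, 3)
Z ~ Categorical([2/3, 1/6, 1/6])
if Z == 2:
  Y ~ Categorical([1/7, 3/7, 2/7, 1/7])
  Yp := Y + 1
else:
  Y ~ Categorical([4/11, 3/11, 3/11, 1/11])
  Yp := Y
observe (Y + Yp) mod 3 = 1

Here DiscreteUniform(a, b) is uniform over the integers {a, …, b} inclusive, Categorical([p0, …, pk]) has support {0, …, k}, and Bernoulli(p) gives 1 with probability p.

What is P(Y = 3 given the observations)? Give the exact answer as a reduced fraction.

P(Y = 3 | obs) = 11/127

Enumerate traces; 12 have nonzero weight after conditioning:
  (X=1, Z=0, Y=2) weight 2/33
  (X=1, Z=1, Y=2) weight 1/66
  (X=1, Z=2, Y=0) weight 1/126
  (X=1, Z=2, Y=3) weight 1/126
  (X=2, Z=0, Y=2) weight 2/33
  (X=2, Z=1, Y=2) weight 1/66
  (X=2, Z=2, Y=0) weight 1/126
  (X=2, Z=2, Y=3) weight 1/126
  … 4 more
Group by Y:
  weight(Y=0) = 1/42
  weight(Y=2) = 5/22
  weight(Y=3) = 1/42
Total weight = 1/42 + 5/22 + 1/42 = 127/462
P(Y=0 | obs) = 1/42 / 127/462 = 11/127
P(Y=2 | obs) = 5/22 / 127/462 = 105/127
P(Y=3 | obs) = 1/42 / 127/462 = 11/127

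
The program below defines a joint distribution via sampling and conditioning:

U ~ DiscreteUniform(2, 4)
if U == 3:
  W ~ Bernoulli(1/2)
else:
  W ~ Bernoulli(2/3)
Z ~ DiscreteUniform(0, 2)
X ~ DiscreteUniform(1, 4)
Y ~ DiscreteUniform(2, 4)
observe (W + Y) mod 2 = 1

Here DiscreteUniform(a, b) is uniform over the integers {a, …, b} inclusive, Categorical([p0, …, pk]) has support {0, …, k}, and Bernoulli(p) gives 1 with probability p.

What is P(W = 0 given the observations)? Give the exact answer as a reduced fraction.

Enumerate traces; 108 have nonzero weight after conditioning:
  (U=2, W=0, Z=0, X=1, Y=3) weight 1/324
  (U=2, W=0, Z=0, X=2, Y=3) weight 1/324
  (U=2, W=0, Z=0, X=3, Y=3) weight 1/324
  (U=2, W=0, Z=0, X=4, Y=3) weight 1/324
  (U=2, W=0, Z=1, X=1, Y=3) weight 1/324
  (U=2, W=0, Z=1, X=2, Y=3) weight 1/324
  (U=2, W=0, Z=1, X=3, Y=3) weight 1/324
  (U=2, W=0, Z=1, X=4, Y=3) weight 1/324
  (U=2, W=1, Z=0, X=1, Y=2) weight 1/162
  … 99 more
Group by W:
  weight(W=0) = 7/54
  weight(W=1) = 11/27
Total weight = 7/54 + 11/27 = 29/54
P(W=0 | obs) = 7/54 / 29/54 = 7/29
P(W=1 | obs) = 11/27 / 29/54 = 22/29

P(W = 0 | obs) = 7/29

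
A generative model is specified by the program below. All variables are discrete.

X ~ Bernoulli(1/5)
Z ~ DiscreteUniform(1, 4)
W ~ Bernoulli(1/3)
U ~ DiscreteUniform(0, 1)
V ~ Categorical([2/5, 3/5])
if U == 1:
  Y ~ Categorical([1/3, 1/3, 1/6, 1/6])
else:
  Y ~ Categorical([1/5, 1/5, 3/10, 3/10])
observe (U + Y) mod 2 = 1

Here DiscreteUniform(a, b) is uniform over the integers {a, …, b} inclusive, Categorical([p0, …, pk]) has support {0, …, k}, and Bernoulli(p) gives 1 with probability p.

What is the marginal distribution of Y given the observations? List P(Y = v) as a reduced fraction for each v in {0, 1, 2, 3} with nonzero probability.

P(Y=0) = 1/3, P(Y=1) = 1/5, P(Y=2) = 1/6, P(Y=3) = 3/10

Enumerate traces; 128 have nonzero weight after conditioning:
  (X=0, Z=1, W=0, U=0, V=0, Y=1) weight 2/375
  (X=0, Z=1, W=0, U=0, V=0, Y=3) weight 1/125
  (X=0, Z=1, W=0, U=0, V=1, Y=1) weight 1/125
  (X=0, Z=1, W=0, U=0, V=1, Y=3) weight 3/250
  (X=0, Z=1, W=0, U=1, V=0, Y=0) weight 2/225
  (X=0, Z=1, W=0, U=1, V=0, Y=2) weight 1/225
  (X=0, Z=1, W=0, U=1, V=1, Y=0) weight 1/75
  (X=0, Z=1, W=0, U=1, V=1, Y=2) weight 1/150
  … 120 more
Group by Y:
  weight(Y=0) = 1/6
  weight(Y=1) = 1/10
  weight(Y=2) = 1/12
  weight(Y=3) = 3/20
Total weight = 1/6 + 1/10 + 1/12 + 3/20 = 1/2
P(Y=0 | obs) = 1/6 / 1/2 = 1/3
P(Y=1 | obs) = 1/10 / 1/2 = 1/5
P(Y=2 | obs) = 1/12 / 1/2 = 1/6
P(Y=3 | obs) = 3/20 / 1/2 = 3/10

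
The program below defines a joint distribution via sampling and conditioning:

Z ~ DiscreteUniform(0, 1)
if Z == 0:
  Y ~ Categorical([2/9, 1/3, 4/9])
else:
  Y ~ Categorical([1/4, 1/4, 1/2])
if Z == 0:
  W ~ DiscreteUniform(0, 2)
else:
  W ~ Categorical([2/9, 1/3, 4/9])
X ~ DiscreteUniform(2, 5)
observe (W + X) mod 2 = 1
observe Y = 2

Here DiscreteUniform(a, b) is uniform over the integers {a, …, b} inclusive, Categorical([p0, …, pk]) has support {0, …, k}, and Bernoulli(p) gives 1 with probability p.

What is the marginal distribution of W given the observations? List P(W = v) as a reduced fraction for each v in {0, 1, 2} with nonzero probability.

P(W=0) = 14/51, P(W=1) = 1/3, P(W=2) = 20/51

Enumerate traces; 12 have nonzero weight after conditioning:
  (Z=0, Y=2, W=0, X=3) weight 1/54
  (Z=0, Y=2, W=0, X=5) weight 1/54
  (Z=0, Y=2, W=1, X=2) weight 1/54
  (Z=0, Y=2, W=1, X=4) weight 1/54
  (Z=0, Y=2, W=2, X=3) weight 1/54
  (Z=0, Y=2, W=2, X=5) weight 1/54
  (Z=1, Y=2, W=0, X=3) weight 1/72
  (Z=1, Y=2, W=0, X=5) weight 1/72
  … 4 more
Group by W:
  weight(W=0) = 7/108
  weight(W=1) = 17/216
  weight(W=2) = 5/54
Total weight = 7/108 + 17/216 + 5/54 = 17/72
P(W=0 | obs) = 7/108 / 17/72 = 14/51
P(W=1 | obs) = 17/216 / 17/72 = 1/3
P(W=2 | obs) = 5/54 / 17/72 = 20/51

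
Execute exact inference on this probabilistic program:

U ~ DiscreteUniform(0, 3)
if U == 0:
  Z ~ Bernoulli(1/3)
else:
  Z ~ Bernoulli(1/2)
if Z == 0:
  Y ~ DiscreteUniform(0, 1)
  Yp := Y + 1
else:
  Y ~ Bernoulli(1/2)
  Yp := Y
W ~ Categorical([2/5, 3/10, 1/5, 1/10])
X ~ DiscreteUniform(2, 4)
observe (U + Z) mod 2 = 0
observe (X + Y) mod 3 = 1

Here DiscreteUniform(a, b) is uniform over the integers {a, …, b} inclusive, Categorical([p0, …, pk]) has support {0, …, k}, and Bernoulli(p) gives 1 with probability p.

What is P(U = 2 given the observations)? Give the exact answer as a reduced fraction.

Enumerate traces; 32 have nonzero weight after conditioning:
  (U=0, Z=0, Y=0, W=0, X=4) weight 1/90
  (U=0, Z=0, Y=0, W=1, X=4) weight 1/120
  (U=0, Z=0, Y=0, W=2, X=4) weight 1/180
  (U=0, Z=0, Y=0, W=3, X=4) weight 1/360
  (U=0, Z=0, Y=1, W=0, X=3) weight 1/90
  (U=0, Z=0, Y=1, W=1, X=3) weight 1/120
  (U=0, Z=0, Y=1, W=2, X=3) weight 1/180
  (U=0, Z=0, Y=1, W=3, X=3) weight 1/360
  (U=1, Z=1, Y=0, W=0, X=4) weight 1/120
  (U=2, Z=0, Y=0, W=0, X=4) weight 1/120
  … 22 more
Group by U:
  weight(U=0) = 1/18
  weight(U=1) = 1/24
  weight(U=2) = 1/24
  weight(U=3) = 1/24
Total weight = 1/18 + 1/24 + 1/24 + 1/24 = 13/72
P(U=0 | obs) = 1/18 / 13/72 = 4/13
P(U=1 | obs) = 1/24 / 13/72 = 3/13
P(U=2 | obs) = 1/24 / 13/72 = 3/13
P(U=3 | obs) = 1/24 / 13/72 = 3/13

P(U = 2 | obs) = 3/13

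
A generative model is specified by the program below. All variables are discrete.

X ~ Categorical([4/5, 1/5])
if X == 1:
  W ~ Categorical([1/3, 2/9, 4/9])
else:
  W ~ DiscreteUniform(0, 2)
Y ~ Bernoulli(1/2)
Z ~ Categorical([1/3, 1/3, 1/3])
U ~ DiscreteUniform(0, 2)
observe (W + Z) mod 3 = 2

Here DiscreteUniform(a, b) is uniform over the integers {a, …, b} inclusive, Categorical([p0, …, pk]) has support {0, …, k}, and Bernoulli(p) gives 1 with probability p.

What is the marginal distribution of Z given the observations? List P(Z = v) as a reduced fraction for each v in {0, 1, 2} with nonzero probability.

Enumerate traces; 36 have nonzero weight after conditioning:
  (X=0, W=0, Y=0, Z=2, U=0) weight 2/135
  (X=0, W=0, Y=0, Z=2, U=1) weight 2/135
  (X=0, W=0, Y=0, Z=2, U=2) weight 2/135
  (X=0, W=0, Y=1, Z=2, U=0) weight 2/135
  (X=0, W=0, Y=1, Z=2, U=1) weight 2/135
  (X=0, W=0, Y=1, Z=2, U=2) weight 2/135
  (X=0, W=1, Y=0, Z=1, U=0) weight 2/135
  (X=0, W=1, Y=0, Z=1, U=1) weight 2/135
  (X=0, W=2, Y=0, Z=0, U=0) weight 2/135
  … 27 more
Group by Z:
  weight(Z=0) = 16/135
  weight(Z=1) = 14/135
  weight(Z=2) = 1/9
Total weight = 16/135 + 14/135 + 1/9 = 1/3
P(Z=0 | obs) = 16/135 / 1/3 = 16/45
P(Z=1 | obs) = 14/135 / 1/3 = 14/45
P(Z=2 | obs) = 1/9 / 1/3 = 1/3

P(Z=0) = 16/45, P(Z=1) = 14/45, P(Z=2) = 1/3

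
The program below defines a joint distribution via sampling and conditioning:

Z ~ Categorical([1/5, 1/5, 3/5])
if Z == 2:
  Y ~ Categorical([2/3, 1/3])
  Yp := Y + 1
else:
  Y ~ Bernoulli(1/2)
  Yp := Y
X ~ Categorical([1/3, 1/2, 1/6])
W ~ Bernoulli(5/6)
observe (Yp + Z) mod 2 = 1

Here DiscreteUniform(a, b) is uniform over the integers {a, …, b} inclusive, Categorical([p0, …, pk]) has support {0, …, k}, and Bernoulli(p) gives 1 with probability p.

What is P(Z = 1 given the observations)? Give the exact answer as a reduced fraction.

P(Z = 1 | obs) = 1/6

Enumerate traces; 18 have nonzero weight after conditioning:
  (Z=0, Y=1, X=0, W=0) weight 1/180
  (Z=0, Y=1, X=0, W=1) weight 1/36
  (Z=0, Y=1, X=1, W=0) weight 1/120
  (Z=0, Y=1, X=1, W=1) weight 1/24
  (Z=0, Y=1, X=2, W=0) weight 1/360
  (Z=0, Y=1, X=2, W=1) weight 1/72
  (Z=1, Y=0, X=0, W=0) weight 1/180
  (Z=1, Y=0, X=0, W=1) weight 1/36
  (Z=2, Y=0, X=0, W=0) weight 1/45
  … 9 more
Group by Z:
  weight(Z=0) = 1/10
  weight(Z=1) = 1/10
  weight(Z=2) = 2/5
Total weight = 1/10 + 1/10 + 2/5 = 3/5
P(Z=0 | obs) = 1/10 / 3/5 = 1/6
P(Z=1 | obs) = 1/10 / 3/5 = 1/6
P(Z=2 | obs) = 2/5 / 3/5 = 2/3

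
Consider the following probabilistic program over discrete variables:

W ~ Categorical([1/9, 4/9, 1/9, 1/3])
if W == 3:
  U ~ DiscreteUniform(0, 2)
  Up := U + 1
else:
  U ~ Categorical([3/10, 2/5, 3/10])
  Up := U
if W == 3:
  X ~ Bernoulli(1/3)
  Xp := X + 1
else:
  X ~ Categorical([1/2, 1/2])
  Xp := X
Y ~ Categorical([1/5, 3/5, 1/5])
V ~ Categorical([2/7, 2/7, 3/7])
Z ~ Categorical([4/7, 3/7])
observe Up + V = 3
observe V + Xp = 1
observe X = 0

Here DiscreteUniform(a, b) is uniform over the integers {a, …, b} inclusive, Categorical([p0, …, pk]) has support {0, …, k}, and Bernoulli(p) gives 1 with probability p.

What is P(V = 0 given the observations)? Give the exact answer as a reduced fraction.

Enumerate traces; 24 have nonzero weight after conditioning:
  (W=0, U=2, X=0, Y=0, V=1, Z=0) weight 2/3675
  (W=0, U=2, X=0, Y=0, V=1, Z=1) weight 1/2450
  (W=0, U=2, X=0, Y=1, V=1, Z=0) weight 2/1225
  (W=0, U=2, X=0, Y=1, V=1, Z=1) weight 3/2450
  (W=0, U=2, X=0, Y=2, V=1, Z=0) weight 2/3675
  (W=0, U=2, X=0, Y=2, V=1, Z=1) weight 1/2450
  (W=1, U=2, X=0, Y=0, V=1, Z=0) weight 8/3675
  (W=1, U=2, X=0, Y=0, V=1, Z=1) weight 2/1225
  (W=3, U=2, X=0, Y=0, V=0, Z=0) weight 16/6615
  … 15 more
Group by V:
  weight(V=0) = 4/189
  weight(V=1) = 1/35
Total weight = 4/189 + 1/35 = 47/945
P(V=0 | obs) = 4/189 / 47/945 = 20/47
P(V=1 | obs) = 1/35 / 47/945 = 27/47

P(V = 0 | obs) = 20/47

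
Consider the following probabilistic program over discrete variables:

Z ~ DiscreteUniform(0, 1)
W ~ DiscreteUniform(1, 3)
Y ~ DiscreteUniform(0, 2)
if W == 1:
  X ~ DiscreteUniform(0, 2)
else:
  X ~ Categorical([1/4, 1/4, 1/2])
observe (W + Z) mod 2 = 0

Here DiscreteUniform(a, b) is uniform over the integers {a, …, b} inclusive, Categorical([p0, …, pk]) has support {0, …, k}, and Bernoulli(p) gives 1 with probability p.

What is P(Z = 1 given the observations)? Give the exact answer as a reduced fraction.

P(Z = 1 | obs) = 2/3

Enumerate traces; 27 have nonzero weight after conditioning:
  (Z=0, W=2, Y=0, X=0) weight 1/72
  (Z=0, W=2, Y=0, X=1) weight 1/72
  (Z=0, W=2, Y=0, X=2) weight 1/36
  (Z=0, W=2, Y=1, X=0) weight 1/72
  (Z=0, W=2, Y=1, X=1) weight 1/72
  (Z=0, W=2, Y=1, X=2) weight 1/36
  (Z=0, W=2, Y=2, X=0) weight 1/72
  (Z=0, W=2, Y=2, X=1) weight 1/72
  (Z=1, W=1, Y=0, X=0) weight 1/54
  … 18 more
Group by Z:
  weight(Z=0) = 1/6
  weight(Z=1) = 1/3
Total weight = 1/6 + 1/3 = 1/2
P(Z=0 | obs) = 1/6 / 1/2 = 1/3
P(Z=1 | obs) = 1/3 / 1/2 = 2/3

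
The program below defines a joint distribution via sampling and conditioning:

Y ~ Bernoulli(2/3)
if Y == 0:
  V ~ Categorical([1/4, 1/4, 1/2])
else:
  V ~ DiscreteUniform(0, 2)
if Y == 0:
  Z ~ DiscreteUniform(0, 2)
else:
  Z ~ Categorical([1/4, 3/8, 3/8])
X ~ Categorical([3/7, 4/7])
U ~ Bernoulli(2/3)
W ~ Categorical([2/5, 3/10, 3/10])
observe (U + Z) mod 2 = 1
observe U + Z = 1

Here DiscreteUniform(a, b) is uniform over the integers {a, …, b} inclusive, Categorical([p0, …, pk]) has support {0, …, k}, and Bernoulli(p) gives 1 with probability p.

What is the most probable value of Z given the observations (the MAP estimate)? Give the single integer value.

Enumerate traces; 72 have nonzero weight after conditioning:
  (Y=0, V=0, Z=0, X=0, U=1, W=0) weight 1/315
  (Y=0, V=0, Z=0, X=0, U=1, W=1) weight 1/420
  (Y=0, V=0, Z=0, X=0, U=1, W=2) weight 1/420
  (Y=0, V=0, Z=0, X=1, U=1, W=0) weight 4/945
  (Y=0, V=0, Z=0, X=1, U=1, W=1) weight 1/315
  (Y=0, V=0, Z=0, X=1, U=1, W=2) weight 1/315
  (Y=0, V=0, Z=1, X=0, U=0, W=0) weight 1/630
  (Y=0, V=0, Z=1, X=0, U=0, W=1) weight 1/840
  … 64 more
Group by Z:
  weight(Z=0) = 5/27
  weight(Z=1) = 13/108
Total weight = 5/27 + 13/108 = 11/36
P(Z=0 | obs) = 5/27 / 11/36 = 20/33
P(Z=1 | obs) = 13/108 / 11/36 = 13/33
argmax = 0

argmax_v P(Z = v | obs) = 0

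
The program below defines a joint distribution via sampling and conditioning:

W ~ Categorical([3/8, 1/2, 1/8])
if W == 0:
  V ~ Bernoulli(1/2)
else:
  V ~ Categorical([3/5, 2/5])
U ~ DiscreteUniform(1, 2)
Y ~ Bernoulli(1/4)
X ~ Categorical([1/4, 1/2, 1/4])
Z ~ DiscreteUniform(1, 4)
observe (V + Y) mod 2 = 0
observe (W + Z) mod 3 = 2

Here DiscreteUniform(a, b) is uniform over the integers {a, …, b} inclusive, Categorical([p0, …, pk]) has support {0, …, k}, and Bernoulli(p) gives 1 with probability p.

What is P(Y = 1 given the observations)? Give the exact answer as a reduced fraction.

P(Y = 1 | obs) = 17/86

Enumerate traces; 48 have nonzero weight after conditioning:
  (W=0, V=0, U=1, Y=0, X=0, Z=2) weight 9/2048
  (W=0, V=0, U=1, Y=0, X=1, Z=2) weight 9/1024
  (W=0, V=0, U=1, Y=0, X=2, Z=2) weight 9/2048
  (W=0, V=0, U=2, Y=0, X=0, Z=2) weight 9/2048
  (W=0, V=0, U=2, Y=0, X=1, Z=2) weight 9/1024
  (W=0, V=0, U=2, Y=0, X=2, Z=2) weight 9/2048
  (W=0, V=1, U=1, Y=1, X=0, Z=2) weight 3/2048
  (W=0, V=1, U=1, Y=1, X=1, Z=2) weight 3/1024
  … 40 more
Group by Y:
  weight(Y=0) = 207/1280
  weight(Y=1) = 51/1280
Total weight = 207/1280 + 51/1280 = 129/640
P(Y=0 | obs) = 207/1280 / 129/640 = 69/86
P(Y=1 | obs) = 51/1280 / 129/640 = 17/86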